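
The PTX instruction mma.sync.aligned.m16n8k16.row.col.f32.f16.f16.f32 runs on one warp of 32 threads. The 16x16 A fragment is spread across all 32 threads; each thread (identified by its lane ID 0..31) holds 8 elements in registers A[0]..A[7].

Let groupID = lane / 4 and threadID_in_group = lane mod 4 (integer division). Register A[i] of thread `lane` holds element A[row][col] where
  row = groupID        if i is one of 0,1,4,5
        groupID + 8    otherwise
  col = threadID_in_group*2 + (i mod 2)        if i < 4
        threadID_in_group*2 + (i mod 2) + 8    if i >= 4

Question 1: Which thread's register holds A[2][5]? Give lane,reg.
r:2=>grp=2,rB=0  c:5=>cB=0,tig=2,lo=1
L=2*4+2=10  i=0*4+0*2+1=1

10,1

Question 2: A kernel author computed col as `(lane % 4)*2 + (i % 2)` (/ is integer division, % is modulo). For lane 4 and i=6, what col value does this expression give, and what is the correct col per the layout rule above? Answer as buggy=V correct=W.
buggy=0 correct=8

`(lane % 4)*2 + (i % 2)`[4,6]->0
lane 4: g=1 (4/4), t=0 (4%4)
i=6: r=1+8=9, c=0*2+0+8=8
col: 0 vs 8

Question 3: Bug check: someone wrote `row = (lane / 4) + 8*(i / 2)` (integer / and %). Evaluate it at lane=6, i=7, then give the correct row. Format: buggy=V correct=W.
buggy=25 correct=9

`(lane / 4) + 8*(i / 2)`[6,7]→25
lane 6→6/4=1, 6 mod 4=2
i=7  r:1+8→9  c:2·2+1+8→13
row: 25 vs 9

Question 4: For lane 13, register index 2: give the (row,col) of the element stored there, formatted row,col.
11,2

lane 13: g=3 (13/4), t=1 (13%4)
i=2: r=3+8=11, c=1*2+0+0=2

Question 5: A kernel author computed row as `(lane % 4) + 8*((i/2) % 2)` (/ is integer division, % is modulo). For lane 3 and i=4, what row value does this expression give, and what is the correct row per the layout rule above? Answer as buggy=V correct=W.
`(lane % 4) + 8*((i/2) % 2)`[3,4]⇒3
L=3⇒gr=3>>2=0, th=3&3=3
[4]⇒row 0+0=0  col 3·2+0+8=14
row: 3 vs 0

buggy=3 correct=0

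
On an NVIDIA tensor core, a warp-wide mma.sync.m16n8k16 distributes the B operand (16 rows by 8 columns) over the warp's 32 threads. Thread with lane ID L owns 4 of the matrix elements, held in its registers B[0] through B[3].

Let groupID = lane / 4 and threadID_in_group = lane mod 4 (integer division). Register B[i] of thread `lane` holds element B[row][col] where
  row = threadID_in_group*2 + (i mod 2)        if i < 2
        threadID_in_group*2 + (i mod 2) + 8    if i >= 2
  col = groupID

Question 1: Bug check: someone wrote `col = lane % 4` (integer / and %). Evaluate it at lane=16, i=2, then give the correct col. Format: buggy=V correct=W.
`lane % 4`[16,2]⇒0
16: gr=4,th=0
[2] (0*2+0+8,4) = (8,4)
col: 0 vs 4

buggy=0 correct=4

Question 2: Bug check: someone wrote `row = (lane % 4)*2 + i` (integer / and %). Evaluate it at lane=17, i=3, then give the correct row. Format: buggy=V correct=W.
`(lane % 4)*2 + i`[17,3]⇒5
lane 17⇒17/4=4, 17 mod 4=1
i=3  r:2·1+1+8⇒11  c:4
row: 5 vs 11

buggy=5 correct=11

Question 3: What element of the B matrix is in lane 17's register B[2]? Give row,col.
lane 17: G=4 (17/4), T=1 (17%4)
i=2: r=1*2+0+8=10, c=G=4

10,4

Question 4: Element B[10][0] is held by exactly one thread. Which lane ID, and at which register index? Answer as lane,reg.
1,2

c=0⇒gr=0  r=10⇒Rb=1,th=1,odd=0
L=0*4+1=1  i=1*2+0=2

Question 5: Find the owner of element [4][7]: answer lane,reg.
c=7→G=7  r=4→rhi=0,T=2,p=0
L=7*4+2=30  i=0*2+0=0

30,0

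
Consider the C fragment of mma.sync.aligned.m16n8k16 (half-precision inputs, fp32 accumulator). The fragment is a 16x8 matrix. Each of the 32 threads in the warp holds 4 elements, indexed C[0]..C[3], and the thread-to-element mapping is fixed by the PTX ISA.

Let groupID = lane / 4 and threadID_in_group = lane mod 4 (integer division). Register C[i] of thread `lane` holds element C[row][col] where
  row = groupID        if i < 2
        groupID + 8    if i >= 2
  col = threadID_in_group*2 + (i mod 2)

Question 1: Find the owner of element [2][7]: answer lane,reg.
r=2⇒gr=2,Rb=0  c=7⇒th=3,odd=1
L=2*4+3=11  i=0*2+1=1

11,1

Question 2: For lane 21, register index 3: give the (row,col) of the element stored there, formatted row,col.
13,3

L=21→G=21>>2=5, T=21&3=1
[3]→row 5+8=13  col 1·2+1=3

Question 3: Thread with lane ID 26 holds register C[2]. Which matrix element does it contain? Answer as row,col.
14,4

26: g=6,t=2
[2] (6+8,2*2+0) = (14,4)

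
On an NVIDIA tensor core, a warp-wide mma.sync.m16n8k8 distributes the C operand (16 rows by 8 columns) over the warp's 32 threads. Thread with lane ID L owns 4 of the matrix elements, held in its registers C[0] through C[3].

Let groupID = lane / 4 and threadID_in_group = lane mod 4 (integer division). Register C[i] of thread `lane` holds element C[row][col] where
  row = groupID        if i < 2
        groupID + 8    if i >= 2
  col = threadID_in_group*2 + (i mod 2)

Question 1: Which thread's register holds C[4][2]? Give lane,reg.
r:4=>grp=4,rB=0  c:2=>tig=1,lo=0
L=4*4+1=17  i=0*2+0=0

17,0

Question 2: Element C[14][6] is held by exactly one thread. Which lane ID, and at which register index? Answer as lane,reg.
27,2

r:14=>grp=6,rB=1  c:6=>tig=3,lo=0
L=6*4+3=27  i=1*2+0=2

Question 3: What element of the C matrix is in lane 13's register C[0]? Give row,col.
3,2

lane 13: gid=3 (13/4), tid=1 (13%4)
i=0: r=3+0=3, c=1*2+0=2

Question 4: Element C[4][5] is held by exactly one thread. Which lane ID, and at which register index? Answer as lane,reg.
r:4=>grp=4,rB=0  c:5=>tig=2,lo=1
L=4*4+2=18  i=0*2+1=1

18,1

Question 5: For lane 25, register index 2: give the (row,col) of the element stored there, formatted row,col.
14,2

lane 25->25/4=6, 25 mod 4=1
i=2  r:6+8->14  c:2·1+0->2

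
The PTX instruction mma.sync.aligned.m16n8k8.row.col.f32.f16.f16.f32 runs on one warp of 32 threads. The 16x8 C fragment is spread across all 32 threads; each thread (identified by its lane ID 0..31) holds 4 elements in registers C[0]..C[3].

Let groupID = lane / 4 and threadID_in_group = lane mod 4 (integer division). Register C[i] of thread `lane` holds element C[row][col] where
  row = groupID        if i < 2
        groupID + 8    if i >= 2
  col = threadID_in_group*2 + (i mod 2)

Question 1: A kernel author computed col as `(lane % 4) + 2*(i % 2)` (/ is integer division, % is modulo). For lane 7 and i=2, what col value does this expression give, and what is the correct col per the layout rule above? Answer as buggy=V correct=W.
buggy=3 correct=6

`(lane % 4) + 2*(i % 2)`[7,2]->3
7: gid=1,tid=3
[2] (1+8,3*2+0) = (9,6)
col: 3 vs 6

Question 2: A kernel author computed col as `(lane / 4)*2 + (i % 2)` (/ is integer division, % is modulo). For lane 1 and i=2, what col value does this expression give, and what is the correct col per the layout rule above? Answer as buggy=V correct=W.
buggy=0 correct=2

`(lane / 4)*2 + (i % 2)`[1,2]=>0
lane 1=>1/4=0, 1 mod 4=1
i=2  r:0+8=>8  c:2·1+0=>2
col: 0 vs 2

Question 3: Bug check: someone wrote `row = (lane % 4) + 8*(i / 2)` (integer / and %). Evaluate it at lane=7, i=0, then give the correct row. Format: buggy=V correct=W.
`(lane % 4) + 8*(i / 2)`[7,0]->3
lane 7: g=1 (7/4), t=3 (7%4)
i=0: r=1+0=1, c=3*2+0=6
row: 3 vs 1

buggy=3 correct=1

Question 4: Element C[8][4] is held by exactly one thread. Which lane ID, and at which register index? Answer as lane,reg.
2,2

r=8->g=0,rb=1  c=4->t=2,b0=0
L=0*4+2=2  i=1*2+0=2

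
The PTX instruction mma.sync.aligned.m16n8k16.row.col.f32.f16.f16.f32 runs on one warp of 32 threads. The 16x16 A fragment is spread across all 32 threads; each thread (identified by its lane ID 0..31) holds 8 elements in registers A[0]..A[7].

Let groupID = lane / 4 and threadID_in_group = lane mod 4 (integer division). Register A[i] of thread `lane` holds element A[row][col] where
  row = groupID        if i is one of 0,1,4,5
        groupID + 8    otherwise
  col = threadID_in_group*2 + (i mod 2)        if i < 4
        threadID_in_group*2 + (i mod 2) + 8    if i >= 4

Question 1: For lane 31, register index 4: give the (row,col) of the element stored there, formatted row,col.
7,14

L=31⇒gr=31>>2=7, th=31&3=3
[4]⇒row 7+0=7  col 3·2+0+8=14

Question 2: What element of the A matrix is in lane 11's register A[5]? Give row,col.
2,15

lane 11⇒11/4=2, 11 mod 4=3
i=5  r:2+0⇒2  c:2·3+1+8⇒15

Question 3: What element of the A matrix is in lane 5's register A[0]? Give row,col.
lane 5⇒5/4=1, 5 mod 4=1
i=0  r:1+0⇒1  c:2·1+0+0⇒2

1,2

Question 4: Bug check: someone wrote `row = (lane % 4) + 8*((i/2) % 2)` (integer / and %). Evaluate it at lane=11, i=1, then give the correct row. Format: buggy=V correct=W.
buggy=3 correct=2

`(lane % 4) + 8*((i/2) % 2)`[11,1]⇒3
L=11⇒gr=11>>2=2, th=11&3=3
[1]⇒row 2+0=2  col 3·2+1+0=7
row: 3 vs 2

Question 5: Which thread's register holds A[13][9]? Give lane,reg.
r=13⇒gr=5,Rb=1  c=9⇒Cb=1,th=0,odd=1
L=5*4+0=20  i=1*4+1*2+1=7

20,7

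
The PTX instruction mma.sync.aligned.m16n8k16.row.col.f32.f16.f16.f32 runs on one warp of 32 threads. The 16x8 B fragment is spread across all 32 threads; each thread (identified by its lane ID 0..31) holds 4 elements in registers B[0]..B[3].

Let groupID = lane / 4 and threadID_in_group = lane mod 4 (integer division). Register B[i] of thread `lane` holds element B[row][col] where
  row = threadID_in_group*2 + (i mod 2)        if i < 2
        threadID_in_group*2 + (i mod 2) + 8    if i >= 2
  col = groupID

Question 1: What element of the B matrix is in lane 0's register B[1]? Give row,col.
0: G=0,T=0
[1] (0*2+1+0,0) = (1,0)

1,0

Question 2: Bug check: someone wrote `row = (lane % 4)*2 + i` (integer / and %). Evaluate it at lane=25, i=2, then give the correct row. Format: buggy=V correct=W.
buggy=4 correct=10

`(lane % 4)*2 + i`[25,2]=>4
lane 25=>25/4=6, 25 mod 4=1
i=2  r:2·1+0+8=>10  c:6
row: 4 vs 10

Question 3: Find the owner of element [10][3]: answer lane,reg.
c: 3->gid=3  r: 10->r8=1,tid=1,i&1=0
L=3*4+1=13  i=1*2+0=2

13,2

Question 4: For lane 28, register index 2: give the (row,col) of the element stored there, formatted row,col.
28: gr=7,th=0
[2] (0*2+0+8,7) = (8,7)

8,7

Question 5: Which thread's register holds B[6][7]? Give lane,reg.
31,0

c:7=>grp=7  r:6=>rB=0,tig=3,lo=0
L=7*4+3=31  i=0*2+0=0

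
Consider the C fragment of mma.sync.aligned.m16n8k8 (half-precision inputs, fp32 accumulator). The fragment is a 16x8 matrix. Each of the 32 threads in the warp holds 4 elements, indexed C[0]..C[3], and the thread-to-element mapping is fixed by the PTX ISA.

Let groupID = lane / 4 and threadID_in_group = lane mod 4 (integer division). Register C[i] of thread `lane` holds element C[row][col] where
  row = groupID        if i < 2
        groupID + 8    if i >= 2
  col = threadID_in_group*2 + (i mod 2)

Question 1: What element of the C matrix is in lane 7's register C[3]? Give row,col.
7: gr=1,th=3
[3] (1+8,3*2+1) = (9,7)

9,7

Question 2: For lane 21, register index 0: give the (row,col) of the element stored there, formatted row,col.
lane 21: gr=5 (21/4), th=1 (21%4)
i=0: r=5+0=5, c=1*2+0=2

5,2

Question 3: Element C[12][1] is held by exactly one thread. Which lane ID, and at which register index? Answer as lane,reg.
16,3

r=12→G=4,rhi=1  c=1→T=0,p=1
L=4*4+0=16  i=1*2+1=3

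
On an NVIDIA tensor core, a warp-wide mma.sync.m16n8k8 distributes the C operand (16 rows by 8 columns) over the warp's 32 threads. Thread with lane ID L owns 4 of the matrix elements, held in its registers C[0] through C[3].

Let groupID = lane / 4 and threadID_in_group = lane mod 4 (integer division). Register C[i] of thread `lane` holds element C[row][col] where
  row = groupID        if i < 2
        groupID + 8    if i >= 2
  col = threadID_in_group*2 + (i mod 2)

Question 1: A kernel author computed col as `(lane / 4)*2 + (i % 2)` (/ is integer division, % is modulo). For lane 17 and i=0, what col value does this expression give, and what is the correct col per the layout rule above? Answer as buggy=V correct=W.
`(lane / 4)*2 + (i % 2)`[17,0]=>8
17: grp=4,tig=1
[0] (4+0,1*2+0) = (4,2)
col: 8 vs 2

buggy=8 correct=2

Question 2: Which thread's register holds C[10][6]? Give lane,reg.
r=10→G=2,rhi=1  c=6→T=3,p=0
L=2*4+3=11  i=1*2+0=2

11,2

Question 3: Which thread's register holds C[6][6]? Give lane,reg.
27,0

r=6→G=6,rhi=0  c=6→T=3,p=0
L=6*4+3=27  i=0*2+0=0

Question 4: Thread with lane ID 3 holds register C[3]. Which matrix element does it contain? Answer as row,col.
lane 3: grp=0 (3/4), tig=3 (3%4)
i=3: r=0+8=8, c=3*2+1=7

8,7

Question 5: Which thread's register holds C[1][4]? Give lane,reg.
r=1⇒gr=1,Rb=0  c=4⇒th=2,odd=0
L=1*4+2=6  i=0*2+0=0

6,0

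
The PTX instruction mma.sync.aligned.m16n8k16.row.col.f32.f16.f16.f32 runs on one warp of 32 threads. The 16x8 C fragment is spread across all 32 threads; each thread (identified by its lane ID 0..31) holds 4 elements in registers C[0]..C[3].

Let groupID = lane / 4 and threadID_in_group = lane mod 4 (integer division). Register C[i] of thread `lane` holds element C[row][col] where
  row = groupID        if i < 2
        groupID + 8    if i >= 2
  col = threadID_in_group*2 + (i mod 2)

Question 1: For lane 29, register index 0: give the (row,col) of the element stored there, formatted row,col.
7,2

lane 29⇒29/4=7, 29 mod 4=1
i=0  r:7+0⇒7  c:2·1+0⇒2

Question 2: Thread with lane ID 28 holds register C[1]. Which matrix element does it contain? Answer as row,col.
7,1

lane 28->28/4=7, 28 mod 4=0
i=1  r:7+0->7  c:2·0+1->1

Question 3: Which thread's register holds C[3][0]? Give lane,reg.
r=3⇒gr=3,Rb=0  c=0⇒th=0,odd=0
L=3*4+0=12  i=0*2+0=0

12,0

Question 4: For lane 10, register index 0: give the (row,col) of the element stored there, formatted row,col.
2,4

10: G=2,T=2
[0] (2+0,2*2+0) = (2,4)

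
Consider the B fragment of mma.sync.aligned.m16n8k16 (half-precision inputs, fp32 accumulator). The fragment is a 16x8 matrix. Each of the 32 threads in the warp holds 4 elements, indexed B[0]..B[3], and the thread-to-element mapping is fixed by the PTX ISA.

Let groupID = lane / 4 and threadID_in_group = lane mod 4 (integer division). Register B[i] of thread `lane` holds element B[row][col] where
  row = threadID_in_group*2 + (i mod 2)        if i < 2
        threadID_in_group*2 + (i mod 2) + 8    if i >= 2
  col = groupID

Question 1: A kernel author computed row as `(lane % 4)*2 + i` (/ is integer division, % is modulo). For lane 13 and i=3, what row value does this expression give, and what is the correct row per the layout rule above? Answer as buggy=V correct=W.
buggy=5 correct=11

`(lane % 4)*2 + i`[13,3]→5
L=13→G=13>>2=3, T=13&3=1
[3]→row 1·2+1+8=11  col G=3
row: 5 vs 11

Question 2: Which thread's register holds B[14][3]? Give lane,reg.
15,2

c=3->g=3  r=14->rb=1,t=3,b0=0
L=3*4+3=15  i=1*2+0=2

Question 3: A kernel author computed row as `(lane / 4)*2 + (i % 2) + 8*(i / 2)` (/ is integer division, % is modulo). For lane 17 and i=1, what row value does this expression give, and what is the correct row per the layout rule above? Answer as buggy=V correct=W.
`(lane / 4)*2 + (i % 2) + 8*(i / 2)`[17,1]=>9
lane 17=>17/4=4, 17 mod 4=1
i=1  r:2·1+1+0=>3  c:4
row: 9 vs 3

buggy=9 correct=3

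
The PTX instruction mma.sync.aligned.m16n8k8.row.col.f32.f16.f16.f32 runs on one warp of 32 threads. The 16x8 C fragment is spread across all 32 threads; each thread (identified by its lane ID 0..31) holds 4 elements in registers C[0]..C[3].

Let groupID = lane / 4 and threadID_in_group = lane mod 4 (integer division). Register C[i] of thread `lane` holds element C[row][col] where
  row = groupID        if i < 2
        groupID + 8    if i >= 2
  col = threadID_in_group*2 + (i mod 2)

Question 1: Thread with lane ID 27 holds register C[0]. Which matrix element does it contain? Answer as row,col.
6,6

L=27⇒gr=27>>2=6, th=27&3=3
[0]⇒row 6+0=6  col 3·2+0=6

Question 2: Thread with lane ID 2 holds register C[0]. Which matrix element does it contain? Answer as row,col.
0,4

lane 2: g=0 (2/4), t=2 (2%4)
i=0: r=0+0=0, c=2*2+0=4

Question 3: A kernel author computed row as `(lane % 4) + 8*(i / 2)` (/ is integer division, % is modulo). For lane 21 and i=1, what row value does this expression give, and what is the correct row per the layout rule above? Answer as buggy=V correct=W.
`(lane % 4) + 8*(i / 2)`[21,1]->1
lane 21: gid=5 (21/4), tid=1 (21%4)
i=1: r=5+0=5, c=1*2+1=3
row: 1 vs 5

buggy=1 correct=5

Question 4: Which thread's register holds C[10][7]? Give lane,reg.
11,3

r:10=>grp=2,rB=1  c:7=>tig=3,lo=1
L=2*4+3=11  i=1*2+1=3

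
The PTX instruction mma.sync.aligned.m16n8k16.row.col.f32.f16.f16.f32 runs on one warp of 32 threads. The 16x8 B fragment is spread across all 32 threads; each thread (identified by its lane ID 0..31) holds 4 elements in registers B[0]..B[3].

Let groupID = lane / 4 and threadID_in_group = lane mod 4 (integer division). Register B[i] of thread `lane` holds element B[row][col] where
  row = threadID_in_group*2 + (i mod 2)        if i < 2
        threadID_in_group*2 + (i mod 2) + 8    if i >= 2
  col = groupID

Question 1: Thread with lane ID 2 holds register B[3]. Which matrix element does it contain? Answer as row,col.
13,0

L=2⇒gr=2>>2=0, th=2&3=2
[3]⇒row 2·2+1+8=13  col gr=0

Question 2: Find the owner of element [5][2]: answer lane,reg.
c=2⇒gr=2  r=5⇒Rb=0,th=2,odd=1
L=2*4+2=10  i=0*2+1=1

10,1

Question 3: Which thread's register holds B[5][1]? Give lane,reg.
c:1=>grp=1  r:5=>rB=0,tig=2,lo=1
L=1*4+2=6  i=0*2+1=1

6,1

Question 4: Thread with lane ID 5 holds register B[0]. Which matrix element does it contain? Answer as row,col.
lane 5⇒5/4=1, 5 mod 4=1
i=0  r:2·1+0+0⇒2  c:1

2,1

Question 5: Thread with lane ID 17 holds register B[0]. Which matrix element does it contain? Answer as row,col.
17: G=4,T=1
[0] (1*2+0+0,4) = (2,4)

2,4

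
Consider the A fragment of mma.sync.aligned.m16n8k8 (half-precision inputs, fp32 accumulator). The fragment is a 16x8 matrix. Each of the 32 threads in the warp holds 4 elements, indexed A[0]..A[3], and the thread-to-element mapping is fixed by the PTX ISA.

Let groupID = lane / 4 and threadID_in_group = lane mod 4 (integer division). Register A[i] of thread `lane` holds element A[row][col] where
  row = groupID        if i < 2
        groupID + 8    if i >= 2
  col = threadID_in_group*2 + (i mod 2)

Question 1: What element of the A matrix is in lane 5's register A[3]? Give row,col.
L=5->g=5>>2=1, t=5&3=1
[3]->row 1+8=9  col 1·2+1=3

9,3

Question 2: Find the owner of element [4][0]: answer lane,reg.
r:4=>grp=4,rB=0  c:0=>tig=0,lo=0
L=4*4+0=16  i=0*2+0=0

16,0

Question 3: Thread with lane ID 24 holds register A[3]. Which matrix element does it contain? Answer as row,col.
14,1

lane 24→24/4=6, 24 mod 4=0
i=3  r:6+8→14  c:2·0+1→1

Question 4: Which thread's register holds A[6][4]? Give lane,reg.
r:6=>grp=6,rB=0  c:4=>tig=2,lo=0
L=6*4+2=26  i=0*2+0=0

26,0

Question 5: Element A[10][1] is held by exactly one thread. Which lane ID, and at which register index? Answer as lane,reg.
r=10→G=2,rhi=1  c=1→T=0,p=1
L=2*4+0=8  i=1*2+1=3

8,3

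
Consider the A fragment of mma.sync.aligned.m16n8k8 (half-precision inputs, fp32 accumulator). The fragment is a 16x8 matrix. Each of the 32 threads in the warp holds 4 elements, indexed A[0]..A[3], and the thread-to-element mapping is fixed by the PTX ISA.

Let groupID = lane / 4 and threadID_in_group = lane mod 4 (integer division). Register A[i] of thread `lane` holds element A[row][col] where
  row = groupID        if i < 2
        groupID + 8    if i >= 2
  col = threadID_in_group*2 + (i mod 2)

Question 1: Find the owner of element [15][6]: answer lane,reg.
r: 15->gid=7,r8=1  c: 6->tid=3,i&1=0
L=7*4+3=31  i=1*2+0=2

31,2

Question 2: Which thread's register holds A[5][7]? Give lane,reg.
r=5⇒gr=5,Rb=0  c=7⇒th=3,odd=1
L=5*4+3=23  i=0*2+1=1

23,1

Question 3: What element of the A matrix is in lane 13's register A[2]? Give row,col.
11,2

lane 13: G=3 (13/4), T=1 (13%4)
i=2: r=3+8=11, c=1*2+0=2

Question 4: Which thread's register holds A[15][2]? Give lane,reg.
r=15⇒gr=7,Rb=1  c=2⇒th=1,odd=0
L=7*4+1=29  i=1*2+0=2

29,2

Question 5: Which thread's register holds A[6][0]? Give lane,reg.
r=6->g=6,rb=0  c=0->t=0,b0=0
L=6*4+0=24  i=0*2+0=0

24,0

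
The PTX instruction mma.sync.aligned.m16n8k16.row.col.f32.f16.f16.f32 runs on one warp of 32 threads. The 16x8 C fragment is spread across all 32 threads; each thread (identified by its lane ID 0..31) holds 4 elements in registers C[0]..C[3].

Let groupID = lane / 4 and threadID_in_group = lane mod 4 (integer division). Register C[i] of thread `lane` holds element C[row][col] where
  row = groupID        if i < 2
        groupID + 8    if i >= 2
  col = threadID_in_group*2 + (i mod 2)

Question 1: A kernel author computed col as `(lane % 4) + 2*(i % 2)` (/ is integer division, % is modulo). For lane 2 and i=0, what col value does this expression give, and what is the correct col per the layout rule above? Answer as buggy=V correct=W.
buggy=2 correct=4

`(lane % 4) + 2*(i % 2)`[2,0]→2
2: G=0,T=2
[0] (0+0,2*2+0) = (0,4)
col: 2 vs 4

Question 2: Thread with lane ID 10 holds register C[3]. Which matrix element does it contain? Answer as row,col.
lane 10→10/4=2, 10 mod 4=2
i=3  r:2+8→10  c:2·2+1→5

10,5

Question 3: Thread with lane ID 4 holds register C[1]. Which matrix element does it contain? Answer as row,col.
L=4->gid=4>>2=1, tid=4&3=0
[1]->row 1+0=1  col 0·2+1=1

1,1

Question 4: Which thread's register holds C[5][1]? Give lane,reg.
r:5=>grp=5,rB=0  c:1=>tig=0,lo=1
L=5*4+0=20  i=0*2+1=1

20,1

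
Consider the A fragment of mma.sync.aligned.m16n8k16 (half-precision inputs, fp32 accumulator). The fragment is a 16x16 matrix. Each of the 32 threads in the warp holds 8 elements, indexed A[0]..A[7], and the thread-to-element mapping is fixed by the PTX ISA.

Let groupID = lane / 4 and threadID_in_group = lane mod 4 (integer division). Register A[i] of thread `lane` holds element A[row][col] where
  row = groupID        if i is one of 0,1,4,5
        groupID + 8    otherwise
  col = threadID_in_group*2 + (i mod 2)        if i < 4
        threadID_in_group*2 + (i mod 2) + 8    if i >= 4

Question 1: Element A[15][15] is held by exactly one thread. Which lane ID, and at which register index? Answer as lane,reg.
31,7

r=15⇒gr=7,Rb=1  c=15⇒Cb=1,th=3,odd=1
L=7*4+3=31  i=1*4+1*2+1=7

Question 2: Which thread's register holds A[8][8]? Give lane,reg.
r: 8->gid=0,r8=1  c: 8->c8=1,tid=0,i&1=0
L=0*4+0=0  i=1*4+1*2+0=6

0,6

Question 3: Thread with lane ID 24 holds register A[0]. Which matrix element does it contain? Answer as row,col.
6,0

L=24->g=24>>2=6, t=24&3=0
[0]->row 6+0=6  col 0·2+0+0=0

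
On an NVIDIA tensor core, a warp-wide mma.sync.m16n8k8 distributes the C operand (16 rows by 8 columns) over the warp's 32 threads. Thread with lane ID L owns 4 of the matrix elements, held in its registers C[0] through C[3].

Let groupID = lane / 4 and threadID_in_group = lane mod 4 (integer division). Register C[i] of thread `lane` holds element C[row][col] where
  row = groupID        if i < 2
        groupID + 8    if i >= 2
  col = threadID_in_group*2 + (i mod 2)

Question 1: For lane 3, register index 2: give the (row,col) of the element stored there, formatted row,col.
lane 3: gid=0 (3/4), tid=3 (3%4)
i=2: r=0+8=8, c=3*2+0=6

8,6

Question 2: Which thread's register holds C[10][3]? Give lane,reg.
9,3

r=10->g=2,rb=1  c=3->t=1,b0=1
L=2*4+1=9  i=1*2+1=3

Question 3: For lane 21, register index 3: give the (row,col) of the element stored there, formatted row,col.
21: grp=5,tig=1
[3] (5+8,1*2+1) = (13,3)

13,3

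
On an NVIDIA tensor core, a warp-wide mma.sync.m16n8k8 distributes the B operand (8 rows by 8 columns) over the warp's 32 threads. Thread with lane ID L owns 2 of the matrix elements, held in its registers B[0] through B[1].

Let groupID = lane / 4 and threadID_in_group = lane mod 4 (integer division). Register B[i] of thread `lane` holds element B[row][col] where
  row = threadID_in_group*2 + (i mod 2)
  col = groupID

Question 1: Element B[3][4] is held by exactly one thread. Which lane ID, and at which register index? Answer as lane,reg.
c=4→G=4  r=3→T=1,p=1
L=4*4+1=17  i=1=1

17,1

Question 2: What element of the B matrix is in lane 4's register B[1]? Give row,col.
1,1

lane 4⇒4/4=1, 4 mod 4=0
i=1  r:2·0+1⇒1  c:1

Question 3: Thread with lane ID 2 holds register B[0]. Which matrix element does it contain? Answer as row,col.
4,0

lane 2: G=0 (2/4), T=2 (2%4)
i=0: r=2*2+0=4, c=G=0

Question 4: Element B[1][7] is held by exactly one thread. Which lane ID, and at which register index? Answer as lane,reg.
c=7→G=7  r=1→T=0,p=1
L=7*4+0=28  i=1=1

28,1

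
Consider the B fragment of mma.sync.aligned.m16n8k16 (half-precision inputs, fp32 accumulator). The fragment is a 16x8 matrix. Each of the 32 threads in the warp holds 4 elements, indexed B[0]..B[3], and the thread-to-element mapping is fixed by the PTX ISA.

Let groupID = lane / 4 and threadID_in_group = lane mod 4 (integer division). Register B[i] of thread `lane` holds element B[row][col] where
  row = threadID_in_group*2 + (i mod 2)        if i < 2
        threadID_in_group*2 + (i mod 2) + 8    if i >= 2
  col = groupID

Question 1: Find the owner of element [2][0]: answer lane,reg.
c=0→G=0  r=2→rhi=0,T=1,p=0
L=0*4+1=1  i=0*2+0=0

1,0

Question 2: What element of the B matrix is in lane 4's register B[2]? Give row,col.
8,1

lane 4->4/4=1, 4 mod 4=0
i=2  r:2·0+0+8->8  c:1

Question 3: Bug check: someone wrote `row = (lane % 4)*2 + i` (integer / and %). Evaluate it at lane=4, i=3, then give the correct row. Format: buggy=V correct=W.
buggy=3 correct=9

`(lane % 4)*2 + i`[4,3]->3
4: gid=1,tid=0
[3] (0*2+1+8,1) = (9,1)
row: 3 vs 9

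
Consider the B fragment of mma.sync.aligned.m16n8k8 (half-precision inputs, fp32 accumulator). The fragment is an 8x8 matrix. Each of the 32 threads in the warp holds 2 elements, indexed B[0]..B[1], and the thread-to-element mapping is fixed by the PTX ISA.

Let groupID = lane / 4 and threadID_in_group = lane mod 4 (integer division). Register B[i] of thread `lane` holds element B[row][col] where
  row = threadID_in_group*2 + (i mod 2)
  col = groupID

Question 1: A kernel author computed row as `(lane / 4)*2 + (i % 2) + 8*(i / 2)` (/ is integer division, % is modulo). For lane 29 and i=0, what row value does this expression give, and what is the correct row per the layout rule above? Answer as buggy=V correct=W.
`(lane / 4)*2 + (i % 2) + 8*(i / 2)`[29,0]⇒14
29: gr=7,th=1
[0] (1*2+0,7) = (2,7)
row: 14 vs 2

buggy=14 correct=2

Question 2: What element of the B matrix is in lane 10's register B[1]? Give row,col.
10: G=2,T=2
[1] (2*2+1,2) = (5,2)

5,2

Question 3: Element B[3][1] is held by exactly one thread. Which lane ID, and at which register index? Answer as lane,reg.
c: 1->gid=1  r: 3->tid=1,i&1=1
L=1*4+1=5  i=1=1

5,1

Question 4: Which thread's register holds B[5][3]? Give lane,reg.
14,1

c=3⇒gr=3  r=5⇒th=2,odd=1
L=3*4+2=14  i=1=1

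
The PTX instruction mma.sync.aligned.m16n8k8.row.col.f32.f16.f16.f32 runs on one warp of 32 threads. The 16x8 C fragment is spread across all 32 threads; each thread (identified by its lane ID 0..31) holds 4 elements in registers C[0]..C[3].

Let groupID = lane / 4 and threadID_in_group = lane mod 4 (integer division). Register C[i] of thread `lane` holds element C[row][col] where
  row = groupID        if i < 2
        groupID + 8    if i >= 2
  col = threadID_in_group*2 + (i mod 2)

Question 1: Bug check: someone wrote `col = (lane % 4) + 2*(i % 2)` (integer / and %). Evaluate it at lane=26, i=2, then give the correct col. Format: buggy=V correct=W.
buggy=2 correct=4

`(lane % 4) + 2*(i % 2)`[26,2]⇒2
L=26⇒gr=26>>2=6, th=26&3=2
[2]⇒row 6+8=14  col 2·2+0=4
col: 2 vs 4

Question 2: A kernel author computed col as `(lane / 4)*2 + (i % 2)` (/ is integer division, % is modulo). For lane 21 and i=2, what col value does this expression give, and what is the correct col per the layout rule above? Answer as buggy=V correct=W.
`(lane / 4)*2 + (i % 2)`[21,2]⇒10
L=21⇒gr=21>>2=5, th=21&3=1
[2]⇒row 5+8=13  col 1·2+0=2
col: 10 vs 2

buggy=10 correct=2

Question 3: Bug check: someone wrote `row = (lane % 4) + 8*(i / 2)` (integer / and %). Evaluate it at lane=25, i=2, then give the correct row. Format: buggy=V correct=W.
`(lane % 4) + 8*(i / 2)`[25,2]->9
25: gid=6,tid=1
[2] (6+8,1*2+0) = (14,2)
row: 9 vs 14

buggy=9 correct=14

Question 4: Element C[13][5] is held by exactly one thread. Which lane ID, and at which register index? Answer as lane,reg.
r: 13->gid=5,r8=1  c: 5->tid=2,i&1=1
L=5*4+2=22  i=1*2+1=3

22,3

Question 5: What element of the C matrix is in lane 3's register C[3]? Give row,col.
8,7

3: gid=0,tid=3
[3] (0+8,3*2+1) = (8,7)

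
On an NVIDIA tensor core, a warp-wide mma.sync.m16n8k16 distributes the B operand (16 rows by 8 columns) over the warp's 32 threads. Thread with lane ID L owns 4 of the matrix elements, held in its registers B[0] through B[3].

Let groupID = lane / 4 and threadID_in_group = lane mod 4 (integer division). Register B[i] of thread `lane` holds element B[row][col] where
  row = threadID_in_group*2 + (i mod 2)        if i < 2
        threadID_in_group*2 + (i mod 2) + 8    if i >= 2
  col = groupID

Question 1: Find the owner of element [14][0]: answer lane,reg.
c=0→G=0  r=14→rhi=1,T=3,p=0
L=0*4+3=3  i=1*2+0=2

3,2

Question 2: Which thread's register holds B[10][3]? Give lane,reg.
13,2

c=3->g=3  r=10->rb=1,t=1,b0=0
L=3*4+1=13  i=1*2+0=2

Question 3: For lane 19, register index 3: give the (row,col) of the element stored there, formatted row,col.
lane 19->19/4=4, 19 mod 4=3
i=3  r:2·3+1+8->15  c:4

15,4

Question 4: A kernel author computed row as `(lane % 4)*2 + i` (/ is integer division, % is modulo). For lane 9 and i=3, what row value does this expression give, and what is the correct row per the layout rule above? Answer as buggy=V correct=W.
buggy=5 correct=11

`(lane % 4)*2 + i`[9,3]=>5
L=9=>grp=9>>2=2, tig=9&3=1
[3]=>row 1·2+1+8=11  col grp=2
row: 5 vs 11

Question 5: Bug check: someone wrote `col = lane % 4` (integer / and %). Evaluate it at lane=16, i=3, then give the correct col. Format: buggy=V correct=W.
buggy=0 correct=4

`lane % 4`[16,3]->0
lane 16->16/4=4, 16 mod 4=0
i=3  r:2·0+1+8->9  c:4
col: 0 vs 4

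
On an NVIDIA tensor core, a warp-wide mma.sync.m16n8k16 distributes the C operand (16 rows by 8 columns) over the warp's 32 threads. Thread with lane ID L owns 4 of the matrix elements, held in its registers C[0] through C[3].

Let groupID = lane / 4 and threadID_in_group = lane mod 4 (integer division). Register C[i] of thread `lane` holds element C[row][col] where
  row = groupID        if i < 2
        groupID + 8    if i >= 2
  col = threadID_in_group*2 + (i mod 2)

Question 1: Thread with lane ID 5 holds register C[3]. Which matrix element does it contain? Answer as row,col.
lane 5: g=1 (5/4), t=1 (5%4)
i=3: r=1+8=9, c=1*2+1=3

9,3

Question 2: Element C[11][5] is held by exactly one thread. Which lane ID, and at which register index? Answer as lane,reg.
14,3

r: 11->gid=3,r8=1  c: 5->tid=2,i&1=1
L=3*4+2=14  i=1*2+1=3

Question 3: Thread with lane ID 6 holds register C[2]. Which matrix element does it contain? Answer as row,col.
6: g=1,t=2
[2] (1+8,2*2+0) = (9,4)

9,4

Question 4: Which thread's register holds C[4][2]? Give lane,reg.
r=4⇒gr=4,Rb=0  c=2⇒th=1,odd=0
L=4*4+1=17  i=0*2+0=0

17,0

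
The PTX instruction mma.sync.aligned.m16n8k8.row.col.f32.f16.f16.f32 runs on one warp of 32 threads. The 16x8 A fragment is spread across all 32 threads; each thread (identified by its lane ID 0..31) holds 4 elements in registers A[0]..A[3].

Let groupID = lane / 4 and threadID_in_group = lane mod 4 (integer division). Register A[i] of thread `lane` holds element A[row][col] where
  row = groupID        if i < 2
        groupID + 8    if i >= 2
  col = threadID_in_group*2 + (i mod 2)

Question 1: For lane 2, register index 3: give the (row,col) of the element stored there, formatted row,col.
lane 2: g=0 (2/4), t=2 (2%4)
i=3: r=0+8=8, c=2*2+1=5

8,5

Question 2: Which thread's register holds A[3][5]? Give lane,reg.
14,1

r=3->g=3,rb=0  c=5->t=2,b0=1
L=3*4+2=14  i=0*2+1=1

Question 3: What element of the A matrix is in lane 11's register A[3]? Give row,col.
11: g=2,t=3
[3] (2+8,3*2+1) = (10,7)

10,7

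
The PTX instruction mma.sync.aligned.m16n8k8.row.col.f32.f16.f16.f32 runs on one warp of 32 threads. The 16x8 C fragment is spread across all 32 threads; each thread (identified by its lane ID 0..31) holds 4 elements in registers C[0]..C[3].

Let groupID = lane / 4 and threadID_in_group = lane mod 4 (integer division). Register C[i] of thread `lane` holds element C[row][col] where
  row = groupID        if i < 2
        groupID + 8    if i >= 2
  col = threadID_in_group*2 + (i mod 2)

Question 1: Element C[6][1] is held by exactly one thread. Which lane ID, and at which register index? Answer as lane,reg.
r=6->g=6,rb=0  c=1->t=0,b0=1
L=6*4+0=24  i=0*2+1=1

24,1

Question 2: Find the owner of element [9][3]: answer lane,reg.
5,3

r=9⇒gr=1,Rb=1  c=3⇒th=1,odd=1
L=1*4+1=5  i=1*2+1=3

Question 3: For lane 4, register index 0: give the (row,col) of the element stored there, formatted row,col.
L=4->gid=4>>2=1, tid=4&3=0
[0]->row 1+0=1  col 0·2+0=0

1,0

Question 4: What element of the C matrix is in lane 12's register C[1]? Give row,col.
12: gid=3,tid=0
[1] (3+0,0*2+1) = (3,1)

3,1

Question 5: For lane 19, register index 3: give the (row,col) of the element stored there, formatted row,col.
12,7

19: G=4,T=3
[3] (4+8,3*2+1) = (12,7)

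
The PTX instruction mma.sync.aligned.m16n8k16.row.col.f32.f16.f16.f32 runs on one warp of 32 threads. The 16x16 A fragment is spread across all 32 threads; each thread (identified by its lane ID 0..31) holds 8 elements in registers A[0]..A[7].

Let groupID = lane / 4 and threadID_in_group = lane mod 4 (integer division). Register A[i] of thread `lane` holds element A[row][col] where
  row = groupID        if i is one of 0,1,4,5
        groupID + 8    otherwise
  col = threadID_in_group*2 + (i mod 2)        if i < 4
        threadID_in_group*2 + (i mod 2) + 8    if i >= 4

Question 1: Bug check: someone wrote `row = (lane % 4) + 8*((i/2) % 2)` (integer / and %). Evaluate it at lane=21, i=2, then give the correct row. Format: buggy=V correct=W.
`(lane % 4) + 8*((i/2) % 2)`[21,2]⇒9
21: gr=5,th=1
[2] (5+8,1*2+0+0) = (13,2)
row: 9 vs 13

buggy=9 correct=13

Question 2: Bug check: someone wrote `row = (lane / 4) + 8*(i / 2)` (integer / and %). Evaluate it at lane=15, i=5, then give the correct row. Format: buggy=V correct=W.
`(lane / 4) + 8*(i / 2)`[15,5]->19
15: g=3,t=3
[5] (3+0,3*2+1+8) = (3,15)
row: 19 vs 3

buggy=19 correct=3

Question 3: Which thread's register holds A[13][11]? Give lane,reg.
21,7

r=13→G=5,rhi=1  c=11→chi=1,T=1,p=1
L=5*4+1=21  i=1*4+1*2+1=7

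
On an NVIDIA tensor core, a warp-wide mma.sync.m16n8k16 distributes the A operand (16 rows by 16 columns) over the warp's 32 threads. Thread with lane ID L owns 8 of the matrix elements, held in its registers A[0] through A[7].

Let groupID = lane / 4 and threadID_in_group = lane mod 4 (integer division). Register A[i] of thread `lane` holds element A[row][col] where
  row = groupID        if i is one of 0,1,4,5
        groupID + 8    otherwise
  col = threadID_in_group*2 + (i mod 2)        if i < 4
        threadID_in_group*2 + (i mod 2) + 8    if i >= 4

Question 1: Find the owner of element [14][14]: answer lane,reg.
r=14⇒gr=6,Rb=1  c=14⇒Cb=1,th=3,odd=0
L=6*4+3=27  i=1*4+1*2+0=6

27,6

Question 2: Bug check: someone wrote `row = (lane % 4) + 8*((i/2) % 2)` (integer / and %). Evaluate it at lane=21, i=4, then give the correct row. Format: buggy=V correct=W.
buggy=1 correct=5

`(lane % 4) + 8*((i/2) % 2)`[21,4]->1
lane 21: g=5 (21/4), t=1 (21%4)
i=4: r=5+0=5, c=1*2+0+8=10
row: 1 vs 5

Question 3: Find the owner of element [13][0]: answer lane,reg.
r=13→G=5,rhi=1  c=0→chi=0,T=0,p=0
L=5*4+0=20  i=0*4+1*2+0=2

20,2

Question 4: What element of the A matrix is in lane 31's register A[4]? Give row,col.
L=31→G=31>>2=7, T=31&3=3
[4]→row 7+0=7  col 3·2+0+8=14

7,14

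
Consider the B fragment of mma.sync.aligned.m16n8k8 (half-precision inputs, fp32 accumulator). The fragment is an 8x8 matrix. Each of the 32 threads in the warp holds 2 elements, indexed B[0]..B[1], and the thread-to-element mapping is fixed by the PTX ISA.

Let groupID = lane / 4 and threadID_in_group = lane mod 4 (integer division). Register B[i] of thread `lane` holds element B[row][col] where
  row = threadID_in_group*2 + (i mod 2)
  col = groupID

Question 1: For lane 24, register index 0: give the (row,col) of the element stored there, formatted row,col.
24: gr=6,th=0
[0] (0*2+0,6) = (0,6)

0,6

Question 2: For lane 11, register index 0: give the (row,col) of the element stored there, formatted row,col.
6,2

L=11=>grp=11>>2=2, tig=11&3=3
[0]=>row 3·2+0=6  col grp=2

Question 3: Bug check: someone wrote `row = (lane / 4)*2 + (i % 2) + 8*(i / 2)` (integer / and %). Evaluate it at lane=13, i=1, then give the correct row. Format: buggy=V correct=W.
`(lane / 4)*2 + (i % 2) + 8*(i / 2)`[13,1]=>7
lane 13: grp=3 (13/4), tig=1 (13%4)
i=1: r=1*2+1=3, c=grp=3
row: 7 vs 3

buggy=7 correct=3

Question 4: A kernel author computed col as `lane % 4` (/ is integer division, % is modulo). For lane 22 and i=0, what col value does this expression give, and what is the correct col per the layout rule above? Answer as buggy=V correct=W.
`lane % 4`[22,0]⇒2
L=22⇒gr=22>>2=5, th=22&3=2
[0]⇒row 2·2+0=4  col gr=5
col: 2 vs 5

buggy=2 correct=5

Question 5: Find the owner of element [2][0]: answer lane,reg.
1,0

c=0→G=0  r=2→T=1,p=0
L=0*4+1=1  i=0=0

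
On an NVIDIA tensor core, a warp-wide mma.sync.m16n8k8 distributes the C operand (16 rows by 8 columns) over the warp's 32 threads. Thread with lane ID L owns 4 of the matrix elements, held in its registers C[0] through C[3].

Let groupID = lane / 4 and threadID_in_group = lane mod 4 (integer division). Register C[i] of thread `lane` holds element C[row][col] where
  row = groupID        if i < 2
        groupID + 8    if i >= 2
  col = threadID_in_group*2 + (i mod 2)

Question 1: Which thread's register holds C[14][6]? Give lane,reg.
27,2

r:14=>grp=6,rB=1  c:6=>tig=3,lo=0
L=6*4+3=27  i=1*2+0=2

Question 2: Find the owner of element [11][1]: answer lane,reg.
r=11→G=3,rhi=1  c=1→T=0,p=1
L=3*4+0=12  i=1*2+1=3

12,3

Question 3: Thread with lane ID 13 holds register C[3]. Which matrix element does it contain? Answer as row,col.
11,3

lane 13: gid=3 (13/4), tid=1 (13%4)
i=3: r=3+8=11, c=1*2+1=3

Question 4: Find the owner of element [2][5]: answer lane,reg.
r=2→G=2,rhi=0  c=5→T=2,p=1
L=2*4+2=10  i=0*2+1=1

10,1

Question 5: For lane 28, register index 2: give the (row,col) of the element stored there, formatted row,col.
L=28⇒gr=28>>2=7, th=28&3=0
[2]⇒row 7+8=15  col 0·2+0=0

15,0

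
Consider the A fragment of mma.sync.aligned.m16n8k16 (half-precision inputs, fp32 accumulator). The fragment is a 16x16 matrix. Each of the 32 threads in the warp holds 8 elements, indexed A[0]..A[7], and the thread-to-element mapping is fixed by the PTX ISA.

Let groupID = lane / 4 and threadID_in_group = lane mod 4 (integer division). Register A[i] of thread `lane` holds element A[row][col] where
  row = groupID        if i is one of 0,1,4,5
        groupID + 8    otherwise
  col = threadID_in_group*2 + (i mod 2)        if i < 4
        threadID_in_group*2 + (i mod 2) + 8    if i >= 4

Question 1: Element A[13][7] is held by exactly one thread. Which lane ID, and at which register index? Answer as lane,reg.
23,3

r: 13->gid=5,r8=1  c: 7->c8=0,tid=3,i&1=1
L=5*4+3=23  i=0*4+1*2+1=3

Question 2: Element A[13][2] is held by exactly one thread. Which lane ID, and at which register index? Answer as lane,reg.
r: 13->gid=5,r8=1  c: 2->c8=0,tid=1,i&1=0
L=5*4+1=21  i=0*4+1*2+0=2

21,2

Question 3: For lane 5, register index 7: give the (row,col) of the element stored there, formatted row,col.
5: grp=1,tig=1
[7] (1+8,1*2+1+8) = (9,11)

9,11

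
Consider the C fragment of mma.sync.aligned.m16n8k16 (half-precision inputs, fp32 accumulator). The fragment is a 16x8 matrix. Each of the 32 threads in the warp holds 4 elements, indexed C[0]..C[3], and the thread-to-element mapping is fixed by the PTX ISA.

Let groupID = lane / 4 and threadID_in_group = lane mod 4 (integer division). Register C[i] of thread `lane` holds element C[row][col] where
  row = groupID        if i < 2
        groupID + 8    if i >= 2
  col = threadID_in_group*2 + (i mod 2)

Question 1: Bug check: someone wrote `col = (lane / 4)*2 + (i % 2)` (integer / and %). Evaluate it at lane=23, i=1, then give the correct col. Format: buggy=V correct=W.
`(lane / 4)*2 + (i % 2)`[23,1]->11
lane 23->23/4=5, 23 mod 4=3
i=1  r:5+0->5  c:2·3+1->7
col: 11 vs 7

buggy=11 correct=7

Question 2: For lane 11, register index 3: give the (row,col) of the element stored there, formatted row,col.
L=11⇒gr=11>>2=2, th=11&3=3
[3]⇒row 2+8=10  col 3·2+1=7

10,7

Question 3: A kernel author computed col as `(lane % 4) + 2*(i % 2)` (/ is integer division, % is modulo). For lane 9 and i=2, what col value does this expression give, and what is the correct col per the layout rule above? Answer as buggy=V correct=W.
buggy=1 correct=2

`(lane % 4) + 2*(i % 2)`[9,2]=>1
lane 9=>9/4=2, 9 mod 4=1
i=2  r:2+8=>10  c:2·1+0=>2
col: 1 vs 2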